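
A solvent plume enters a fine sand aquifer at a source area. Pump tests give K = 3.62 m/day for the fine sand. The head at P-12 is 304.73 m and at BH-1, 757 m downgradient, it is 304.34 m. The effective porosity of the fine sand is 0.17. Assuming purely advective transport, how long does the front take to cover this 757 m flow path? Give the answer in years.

189

Hydraulic gradient i = (304.73 − 304.34) / 757 = 0.39 / 757 = 0.0005152.
Darcy flux q = K · i = 3.620 × 0.0005152 = 0.001865 m/day.
Seepage velocity v = q / n_e = 0.001865 / 0.17 = 0.01097 m/day.
Travel time t = L / v = 757 / 0.01097 = 69003 days = 188.9 years.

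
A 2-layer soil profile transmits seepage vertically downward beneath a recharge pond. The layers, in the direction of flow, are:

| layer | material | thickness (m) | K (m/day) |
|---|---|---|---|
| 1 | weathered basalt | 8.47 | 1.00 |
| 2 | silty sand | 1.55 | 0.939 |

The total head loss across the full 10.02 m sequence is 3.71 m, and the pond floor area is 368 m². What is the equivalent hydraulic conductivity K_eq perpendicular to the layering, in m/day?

0.990

Flow is perpendicular to layering, so the layers act in series and the equivalent K is the thickness-weighted harmonic mean.
Total thickness L = 8.47 + 1.55 = 10.02 m.
Σ(b_i/K_i) = 8.47/1.00 + 1.55/0.939 = 10.12 d.
K_eq = L / Σ(b_i/K_i) = 10.02 / 10.12 = 0.9901 m/day.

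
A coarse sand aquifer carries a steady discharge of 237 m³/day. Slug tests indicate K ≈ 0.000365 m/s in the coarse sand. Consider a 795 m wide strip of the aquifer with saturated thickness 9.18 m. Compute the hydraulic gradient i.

Convert K: 0.000365 m/s × 86400 = 31.54 m/day.
Cross-sectional area A = 795 × 9.18 = 7298 m².
From Q = K·A·i, i = Q / (K·A) = 237 / (31.54 × 7298) = 0.001030.

0.00103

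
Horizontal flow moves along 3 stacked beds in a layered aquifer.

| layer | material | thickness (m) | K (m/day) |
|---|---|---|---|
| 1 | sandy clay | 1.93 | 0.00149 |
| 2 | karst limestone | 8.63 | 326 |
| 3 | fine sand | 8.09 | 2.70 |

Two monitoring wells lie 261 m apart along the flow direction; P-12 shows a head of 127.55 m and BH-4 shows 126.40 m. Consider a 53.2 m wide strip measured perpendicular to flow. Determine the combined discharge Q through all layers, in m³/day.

Flow is parallel to layering, so each bed carries its own Darcy discharge and the transmissivities add.
Σ(K_i·b_i) = 0.00149×1.93 + 326×8.63 + 2.70×8.09 = 2835 m²/day.
Hydraulic gradient i = (127.55 − 126.40) / 261 = 1.15 / 261 = 0.004406.
Q = Σ(K_i·b_i) · W · i = 2835 × 53.2 × 0.004406 = 664.6 m³/day.

665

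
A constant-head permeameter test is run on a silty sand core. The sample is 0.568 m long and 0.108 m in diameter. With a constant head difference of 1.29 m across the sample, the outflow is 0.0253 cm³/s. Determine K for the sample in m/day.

0.105

Cross-sectional area A = π·(d/2)² = π × (0.108/2)² = 0.009161 m².
Convert discharge: 0.0253 cm³/s = 2.530e-08 m³/s.
Darcy's law rearranged: K = Q·L / (A·Δh) = 2.530e-08 × 0.568 / (0.009161 × 1.29) = 1.216e-06 m/s = 0.1051 m/day.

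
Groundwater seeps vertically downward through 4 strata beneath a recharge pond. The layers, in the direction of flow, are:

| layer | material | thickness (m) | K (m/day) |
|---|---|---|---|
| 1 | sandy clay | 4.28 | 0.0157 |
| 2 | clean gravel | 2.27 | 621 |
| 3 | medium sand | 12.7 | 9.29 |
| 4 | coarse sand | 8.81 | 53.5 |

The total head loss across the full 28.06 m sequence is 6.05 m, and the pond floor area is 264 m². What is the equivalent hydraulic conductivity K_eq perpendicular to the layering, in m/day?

Flow is perpendicular to layering, so the layers act in series and the equivalent K is the thickness-weighted harmonic mean.
Total thickness L = 4.28 + 2.27 + 12.7 + 8.81 = 28.06 m.
Σ(b_i/K_i) = 4.28/0.0157 + 2.27/621 + 12.7/9.29 + 8.81/53.5 = 274.1 d.
K_eq = L / Σ(b_i/K_i) = 28.06 / 274.1 = 0.1024 m/day.

0.102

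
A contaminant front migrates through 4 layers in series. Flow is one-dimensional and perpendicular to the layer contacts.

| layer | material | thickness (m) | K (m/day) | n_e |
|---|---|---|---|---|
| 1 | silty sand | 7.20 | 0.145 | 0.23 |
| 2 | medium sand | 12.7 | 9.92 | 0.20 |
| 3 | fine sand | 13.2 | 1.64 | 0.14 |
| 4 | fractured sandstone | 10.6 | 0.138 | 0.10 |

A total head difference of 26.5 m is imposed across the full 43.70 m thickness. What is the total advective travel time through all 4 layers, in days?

36.4

With flow normal to the layers, continuity requires the same specific discharge q through every layer.
Σ(b_i/K_i) = 7.20/0.145 + 12.7/9.92 + 13.2/1.64 + 10.6/0.138 = 135.8 d.
q = Δh / Σ(b_i/K_i) = 26.5 / 135.8 = 0.1951 m/day.
In each layer the seepage velocity is v_i = q/n_i, so the layer transit time is t_i = b_i·n_i / q:
  layer 1 (silty sand): t_1 = 7.20 × 0.23 / 0.1951 = 8.486 d
  layer 2 (medium sand): t_2 = 12.7 × 0.20 / 0.1951 = 13.02 d
  layer 3 (fine sand): t_3 = 13.2 × 0.14 / 0.1951 = 9.470 d
  layer 4 (fractured sandstone): t_4 = 10.6 × 0.10 / 0.1951 = 5.432 d
Total t = Σ t_i = 36.40 days.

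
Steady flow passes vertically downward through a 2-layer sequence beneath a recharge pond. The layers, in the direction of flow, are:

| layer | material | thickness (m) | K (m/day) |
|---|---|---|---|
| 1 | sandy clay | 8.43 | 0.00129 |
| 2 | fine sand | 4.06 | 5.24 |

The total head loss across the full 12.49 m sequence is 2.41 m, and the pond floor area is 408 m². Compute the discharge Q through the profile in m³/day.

Flow is perpendicular to layering, so the layers act in series and the equivalent K is the thickness-weighted harmonic mean.
Total thickness L = 8.43 + 4.06 = 12.49 m.
Σ(b_i/K_i) = 8.43/0.00129 + 4.06/5.24 = 6536 d.
K_eq = L / Σ(b_i/K_i) = 12.49 / 6536 = 0.001911 m/day.
Q = K_eq · A · (Δh/L) = 0.001911 × 408 × (2.41/12.49) = 0.1504 m³/day.

0.150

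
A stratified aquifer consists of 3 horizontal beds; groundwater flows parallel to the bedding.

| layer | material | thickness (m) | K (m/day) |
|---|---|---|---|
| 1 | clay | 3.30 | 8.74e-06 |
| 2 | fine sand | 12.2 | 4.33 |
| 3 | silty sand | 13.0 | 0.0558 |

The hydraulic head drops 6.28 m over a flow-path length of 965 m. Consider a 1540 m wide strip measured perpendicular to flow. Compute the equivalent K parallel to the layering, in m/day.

1.88

Flow is parallel to layering, so each bed carries its own Darcy discharge and the transmissivities add.
Σ(K_i·b_i) = 8.74e-06×3.30 + 4.33×12.2 + 0.0558×13.0 = 53.55 m²/day.
Total thickness b = 28.50 m, so K_eq = Σ(K_i·b_i)/b = 1.879 m/day.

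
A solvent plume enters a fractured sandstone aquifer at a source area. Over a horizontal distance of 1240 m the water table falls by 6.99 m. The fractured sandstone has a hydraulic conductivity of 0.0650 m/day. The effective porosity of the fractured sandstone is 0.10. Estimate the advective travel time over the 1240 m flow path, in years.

927

Hydraulic gradient i = Δh / L = 6.99 / 1240 = 0.005637.
Darcy flux q = K · i = 0.06500 × 0.005637 = 0.0003664 m/day.
Seepage velocity v = q / n_e = 0.0003664 / 0.10 = 0.003664 m/day.
Travel time t = L / v = 1240 / 0.003664 = 3.384e+05 days = 926.5 years.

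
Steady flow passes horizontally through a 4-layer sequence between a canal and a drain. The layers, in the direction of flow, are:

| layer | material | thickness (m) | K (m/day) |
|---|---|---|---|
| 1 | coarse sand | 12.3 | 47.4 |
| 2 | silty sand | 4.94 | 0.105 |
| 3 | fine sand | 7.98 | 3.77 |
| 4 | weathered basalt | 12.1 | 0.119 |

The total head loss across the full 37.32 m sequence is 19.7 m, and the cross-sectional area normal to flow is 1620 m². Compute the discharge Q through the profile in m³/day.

211

Flow is perpendicular to layering, so the layers act in series and the equivalent K is the thickness-weighted harmonic mean.
Total thickness L = 12.3 + 4.94 + 7.98 + 12.1 = 37.32 m.
Σ(b_i/K_i) = 12.3/47.4 + 4.94/0.105 + 7.98/3.77 + 12.1/0.119 = 151.1 d.
K_eq = L / Σ(b_i/K_i) = 37.32 / 151.1 = 0.2470 m/day.
Q = K_eq · A · (Δh/L) = 0.2470 × 1620 × (19.7/37.32) = 211.2 m³/day.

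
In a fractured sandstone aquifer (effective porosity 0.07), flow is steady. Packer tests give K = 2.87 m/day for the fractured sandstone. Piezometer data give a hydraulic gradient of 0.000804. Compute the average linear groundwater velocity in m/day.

Hydraulic gradient i = 0.000804.
Darcy flux q = K · i = 2.870 × 0.0008040 = 0.002307 m/day.
Seepage velocity v = q / n_e = 0.002307 / 0.07 = 0.03296 m/day.

0.0330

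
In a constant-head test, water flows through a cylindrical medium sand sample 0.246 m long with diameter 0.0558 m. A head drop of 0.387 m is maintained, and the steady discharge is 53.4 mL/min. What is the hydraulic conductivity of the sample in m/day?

20.0

Cross-sectional area A = π·(d/2)² = π × (0.0558/2)² = 0.002445 m².
Convert discharge: 53.4 mL/min = 8.900e-07 m³/s.
Darcy's law rearranged: K = Q·L / (A·Δh) = 8.900e-07 × 0.246 / (0.002445 × 0.387) = 0.0002313 m/s = 19.99 m/day.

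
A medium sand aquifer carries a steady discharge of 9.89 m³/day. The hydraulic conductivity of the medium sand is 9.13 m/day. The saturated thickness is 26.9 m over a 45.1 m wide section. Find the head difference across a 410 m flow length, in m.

Cross-sectional area A = 45.1 × 26.9 = 1213 m².
From Q = K·A·i, i = Q / (K·A) = 9.89 / (9.130 × 1213) = 0.0008929.
Head loss Δh = i · L = 0.0008929 × 410 = 0.3661 m.

0.366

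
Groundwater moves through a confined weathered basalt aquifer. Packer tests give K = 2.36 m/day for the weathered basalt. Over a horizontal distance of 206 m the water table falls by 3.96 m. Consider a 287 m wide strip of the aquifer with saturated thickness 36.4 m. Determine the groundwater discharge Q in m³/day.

Cross-sectional area A = 287 × 36.4 = 10447 m².
Hydraulic gradient i = Δh / L = 3.96 / 206 = 0.01922.
Darcy's law: Q = K · A · i = 2.360 × 10447 × 0.01922 = 473.9 m³/day.

474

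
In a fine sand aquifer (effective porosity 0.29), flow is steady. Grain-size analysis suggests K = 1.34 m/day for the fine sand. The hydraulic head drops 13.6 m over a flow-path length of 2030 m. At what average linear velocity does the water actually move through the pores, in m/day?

0.0310

Hydraulic gradient i = Δh / L = 13.6 / 2030 = 0.006700.
Darcy flux q = K · i = 1.340 × 0.006700 = 0.008977 m/day.
Seepage velocity v = q / n_e = 0.008977 / 0.29 = 0.03096 m/day.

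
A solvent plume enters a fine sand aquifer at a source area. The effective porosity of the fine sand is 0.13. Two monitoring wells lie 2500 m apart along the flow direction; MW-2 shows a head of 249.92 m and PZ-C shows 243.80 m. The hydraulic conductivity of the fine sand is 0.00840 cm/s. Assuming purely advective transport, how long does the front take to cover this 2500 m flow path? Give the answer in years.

Convert K: 0.00840 cm/s × 864 = 7.258 m/day.
Hydraulic gradient i = (249.92 − 243.80) / 2500 = 6.12 / 2500 = 0.002448.
Darcy flux q = K · i = 7.258 × 0.002448 = 0.01777 m/day.
Seepage velocity v = q / n_e = 0.01777 / 0.13 = 0.1367 m/day.
Travel time t = L / v = 2500 / 0.1367 = 18293 days = 50.08 years.

50.1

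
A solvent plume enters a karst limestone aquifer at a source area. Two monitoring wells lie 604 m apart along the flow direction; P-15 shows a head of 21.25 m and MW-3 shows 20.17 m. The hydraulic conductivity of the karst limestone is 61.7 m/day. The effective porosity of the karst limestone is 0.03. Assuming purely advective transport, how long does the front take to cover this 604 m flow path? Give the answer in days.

Hydraulic gradient i = (21.25 − 20.17) / 604 = 1.08 / 604 = 0.001788.
Darcy flux q = K · i = 61.70 × 0.001788 = 0.1103 m/day.
Seepage velocity v = q / n_e = 0.1103 / 0.03 = 3.677 m/day.
Travel time t = L / v = 604 / 3.677 = 164.2 days.

164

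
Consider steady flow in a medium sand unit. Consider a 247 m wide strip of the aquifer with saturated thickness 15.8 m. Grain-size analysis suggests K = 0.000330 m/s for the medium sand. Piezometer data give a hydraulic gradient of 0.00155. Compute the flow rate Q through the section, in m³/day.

Convert K: 0.000330 m/s × 86400 = 28.51 m/day.
Cross-sectional area A = 247 × 15.8 = 3903 m².
Hydraulic gradient i = 0.00155.
Darcy's law: Q = K · A · i = 28.51 × 3903 × 0.001550 = 172.5 m³/day.

172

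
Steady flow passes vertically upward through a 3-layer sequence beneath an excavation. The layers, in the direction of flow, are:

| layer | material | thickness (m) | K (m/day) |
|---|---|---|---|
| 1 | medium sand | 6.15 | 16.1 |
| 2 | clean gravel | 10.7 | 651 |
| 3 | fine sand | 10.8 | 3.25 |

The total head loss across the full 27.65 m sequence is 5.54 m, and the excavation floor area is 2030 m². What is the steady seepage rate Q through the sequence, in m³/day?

3020

Flow is perpendicular to layering, so the layers act in series and the equivalent K is the thickness-weighted harmonic mean.
Total thickness L = 6.15 + 10.7 + 10.8 = 27.65 m.
Σ(b_i/K_i) = 6.15/16.1 + 10.7/651 + 10.8/3.25 = 3.722 d.
K_eq = L / Σ(b_i/K_i) = 27.65 / 3.722 = 7.430 m/day.
Q = K_eq · A · (Δh/L) = 7.430 × 2030 × (5.54/27.65) = 3022 m³/day.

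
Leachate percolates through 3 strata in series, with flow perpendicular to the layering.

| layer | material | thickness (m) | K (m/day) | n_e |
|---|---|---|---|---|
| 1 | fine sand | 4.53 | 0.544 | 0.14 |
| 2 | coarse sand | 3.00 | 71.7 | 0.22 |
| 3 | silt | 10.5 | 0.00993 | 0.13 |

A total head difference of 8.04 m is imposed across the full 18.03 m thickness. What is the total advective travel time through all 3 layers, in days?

With flow normal to the layers, continuity requires the same specific discharge q through every layer.
Σ(b_i/K_i) = 4.53/0.544 + 3.00/71.7 + 10.5/0.00993 = 1066 d.
q = Δh / Σ(b_i/K_i) = 8.04 / 1066 = 0.007544 m/day.
In each layer the seepage velocity is v_i = q/n_i, so the layer transit time is t_i = b_i·n_i / q:
  layer 1 (fine sand): t_1 = 4.53 × 0.14 / 0.007544 = 84.07 d
  layer 2 (coarse sand): t_2 = 3.00 × 0.22 / 0.007544 = 87.49 d
  layer 3 (silt): t_3 = 10.5 × 0.13 / 0.007544 = 180.9 d
Total t = Σ t_i = 352.5 days.

352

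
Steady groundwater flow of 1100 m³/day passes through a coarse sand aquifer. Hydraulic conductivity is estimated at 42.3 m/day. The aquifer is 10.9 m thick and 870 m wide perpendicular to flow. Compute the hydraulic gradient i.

Cross-sectional area A = 870 × 10.9 = 9483 m².
From Q = K·A·i, i = Q / (K·A) = 1100 / (42.30 × 9483) = 0.002742.

0.00274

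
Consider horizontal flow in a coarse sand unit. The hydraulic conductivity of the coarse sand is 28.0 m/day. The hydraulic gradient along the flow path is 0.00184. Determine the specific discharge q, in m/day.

0.0515

Hydraulic gradient i = 0.00184.
Specific discharge q = K · i = 28.00 × 0.001840 = 0.05152 m/day.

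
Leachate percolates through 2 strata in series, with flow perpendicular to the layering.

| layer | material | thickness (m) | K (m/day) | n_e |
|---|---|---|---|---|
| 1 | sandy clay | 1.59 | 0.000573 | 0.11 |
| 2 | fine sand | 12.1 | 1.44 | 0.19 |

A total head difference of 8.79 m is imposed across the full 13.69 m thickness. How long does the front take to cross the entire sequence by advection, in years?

2.14

With flow normal to the layers, continuity requires the same specific discharge q through every layer.
Σ(b_i/K_i) = 1.59/0.000573 + 12.1/1.44 = 2783 d.
q = Δh / Σ(b_i/K_i) = 8.79 / 2783 = 0.003158 m/day.
In each layer the seepage velocity is v_i = q/n_i, so the layer transit time is t_i = b_i·n_i / q:
  layer 1 (sandy clay): t_1 = 1.59 × 0.11 / 0.003158 = 55.38 d
  layer 2 (fine sand): t_2 = 12.1 × 0.19 / 0.003158 = 728.0 d
Total t = Σ t_i = 783.3 days = 2.145 years.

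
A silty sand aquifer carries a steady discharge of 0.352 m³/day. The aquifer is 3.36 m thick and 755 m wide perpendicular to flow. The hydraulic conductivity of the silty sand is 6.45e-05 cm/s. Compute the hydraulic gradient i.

Convert K: 6.45e-05 cm/s × 864 = 0.05573 m/day.
Cross-sectional area A = 755 × 3.36 = 2537 m².
From Q = K·A·i, i = Q / (K·A) = 0.352 / (0.05573 × 2537) = 0.002490.

0.00249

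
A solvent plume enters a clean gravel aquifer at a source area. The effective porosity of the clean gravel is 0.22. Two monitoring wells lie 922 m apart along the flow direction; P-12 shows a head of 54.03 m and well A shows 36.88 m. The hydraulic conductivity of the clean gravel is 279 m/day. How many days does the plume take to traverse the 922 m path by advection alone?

Hydraulic gradient i = (54.03 − 36.88) / 922 = 17.15 / 922 = 0.01860.
Darcy flux q = K · i = 279.0 × 0.01860 = 5.190 m/day.
Seepage velocity v = q / n_e = 5.190 / 0.22 = 23.59 m/day.
Travel time t = L / v = 922 / 23.59 = 39.09 days.

39.1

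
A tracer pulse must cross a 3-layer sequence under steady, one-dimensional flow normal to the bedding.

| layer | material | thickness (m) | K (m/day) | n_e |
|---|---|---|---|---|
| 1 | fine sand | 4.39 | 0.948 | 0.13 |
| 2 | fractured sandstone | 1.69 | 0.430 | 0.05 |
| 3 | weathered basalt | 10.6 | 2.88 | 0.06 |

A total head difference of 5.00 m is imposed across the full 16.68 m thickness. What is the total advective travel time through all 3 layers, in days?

3.16

With flow normal to the layers, continuity requires the same specific discharge q through every layer.
Σ(b_i/K_i) = 4.39/0.948 + 1.69/0.430 + 10.6/2.88 = 12.24 d.
q = Δh / Σ(b_i/K_i) = 5.00 / 12.24 = 0.4084 m/day.
In each layer the seepage velocity is v_i = q/n_i, so the layer transit time is t_i = b_i·n_i / q:
  layer 1 (fine sand): t_1 = 4.39 × 0.13 / 0.4084 = 1.397 d
  layer 2 (fractured sandstone): t_2 = 1.69 × 0.05 / 0.4084 = 0.2069 d
  layer 3 (weathered basalt): t_3 = 10.6 × 0.06 / 0.4084 = 1.557 d
Total t = Σ t_i = 3.161 days.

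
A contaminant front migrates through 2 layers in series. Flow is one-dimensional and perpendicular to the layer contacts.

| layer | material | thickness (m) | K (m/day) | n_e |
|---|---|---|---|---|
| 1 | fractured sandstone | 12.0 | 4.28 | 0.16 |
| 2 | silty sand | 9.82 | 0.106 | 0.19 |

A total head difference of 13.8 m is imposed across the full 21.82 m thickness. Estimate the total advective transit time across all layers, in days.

26.2

With flow normal to the layers, continuity requires the same specific discharge q through every layer.
Σ(b_i/K_i) = 12.0/4.28 + 9.82/0.106 = 95.45 d.
q = Δh / Σ(b_i/K_i) = 13.8 / 95.45 = 0.1446 m/day.
In each layer the seepage velocity is v_i = q/n_i, so the layer transit time is t_i = b_i·n_i / q:
  layer 1 (fractured sandstone): t_1 = 12.0 × 0.16 / 0.1446 = 13.28 d
  layer 2 (silty sand): t_2 = 9.82 × 0.19 / 0.1446 = 12.90 d
Total t = Σ t_i = 26.18 days.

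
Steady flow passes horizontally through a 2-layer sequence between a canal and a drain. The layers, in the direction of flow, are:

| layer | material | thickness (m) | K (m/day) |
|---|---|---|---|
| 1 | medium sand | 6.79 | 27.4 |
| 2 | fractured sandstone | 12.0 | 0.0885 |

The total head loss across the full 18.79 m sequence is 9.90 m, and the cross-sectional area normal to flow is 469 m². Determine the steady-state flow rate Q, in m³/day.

Flow is perpendicular to layering, so the layers act in series and the equivalent K is the thickness-weighted harmonic mean.
Total thickness L = 6.79 + 12.0 = 18.79 m.
Σ(b_i/K_i) = 6.79/27.4 + 12.0/0.0885 = 135.8 d.
K_eq = L / Σ(b_i/K_i) = 18.79 / 135.8 = 0.1383 m/day.
Q = K_eq · A · (Δh/L) = 0.1383 × 469 × (9.90/18.79) = 34.18 m³/day.

34.2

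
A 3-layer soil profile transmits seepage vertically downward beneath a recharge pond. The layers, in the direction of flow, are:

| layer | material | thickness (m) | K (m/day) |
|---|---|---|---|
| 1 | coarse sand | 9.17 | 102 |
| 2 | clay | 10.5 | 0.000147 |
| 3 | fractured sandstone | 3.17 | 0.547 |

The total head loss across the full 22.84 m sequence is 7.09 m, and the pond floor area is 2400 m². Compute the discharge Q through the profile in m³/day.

0.238

Flow is perpendicular to layering, so the layers act in series and the equivalent K is the thickness-weighted harmonic mean.
Total thickness L = 9.17 + 10.5 + 3.17 = 22.84 m.
Σ(b_i/K_i) = 9.17/102 + 10.5/0.000147 + 3.17/0.547 = 71434 d.
K_eq = L / Σ(b_i/K_i) = 22.84 / 71434 = 0.0003197 m/day.
Q = K_eq · A · (Δh/L) = 0.0003197 × 2400 × (7.09/22.84) = 0.2382 m³/day.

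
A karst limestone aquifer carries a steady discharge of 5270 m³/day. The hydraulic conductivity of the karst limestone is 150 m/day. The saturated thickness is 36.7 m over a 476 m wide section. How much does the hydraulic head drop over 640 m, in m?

1.29

Cross-sectional area A = 476 × 36.7 = 17469 m².
From Q = K·A·i, i = Q / (K·A) = 5270 / (150.0 × 17469) = 0.002011.
Head loss Δh = i · L = 0.002011 × 640 = 1.287 m.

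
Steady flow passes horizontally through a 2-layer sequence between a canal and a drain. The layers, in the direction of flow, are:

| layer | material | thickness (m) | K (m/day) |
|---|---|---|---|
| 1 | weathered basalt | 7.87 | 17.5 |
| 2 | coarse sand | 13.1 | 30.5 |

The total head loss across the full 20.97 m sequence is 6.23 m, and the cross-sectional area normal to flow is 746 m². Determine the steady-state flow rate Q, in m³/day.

5290

Flow is perpendicular to layering, so the layers act in series and the equivalent K is the thickness-weighted harmonic mean.
Total thickness L = 7.87 + 13.1 = 20.97 m.
Σ(b_i/K_i) = 7.87/17.5 + 13.1/30.5 = 0.8792 d.
K_eq = L / Σ(b_i/K_i) = 20.97 / 0.8792 = 23.85 m/day.
Q = K_eq · A · (Δh/L) = 23.85 × 746 × (6.23/20.97) = 5286 m³/day.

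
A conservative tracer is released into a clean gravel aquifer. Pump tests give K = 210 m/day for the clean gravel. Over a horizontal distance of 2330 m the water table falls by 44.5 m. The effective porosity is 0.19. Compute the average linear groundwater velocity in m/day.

Hydraulic gradient i = Δh / L = 44.5 / 2330 = 0.01910.
Darcy flux q = K · i = 210.0 × 0.01910 = 4.011 m/day.
Seepage velocity v = q / n_e = 4.011 / 0.19 = 21.11 m/day.

21.1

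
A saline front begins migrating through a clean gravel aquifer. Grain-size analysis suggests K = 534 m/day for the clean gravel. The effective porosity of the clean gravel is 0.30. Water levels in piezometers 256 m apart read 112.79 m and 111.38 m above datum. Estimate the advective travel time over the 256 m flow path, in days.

26.1

Hydraulic gradient i = (112.79 − 111.38) / 256 = 1.41 / 256 = 0.005508.
Darcy flux q = K · i = 534.0 × 0.005508 = 2.941 m/day.
Seepage velocity v = q / n_e = 2.941 / 0.30 = 9.804 m/day.
Travel time t = L / v = 256 / 9.804 = 26.11 days.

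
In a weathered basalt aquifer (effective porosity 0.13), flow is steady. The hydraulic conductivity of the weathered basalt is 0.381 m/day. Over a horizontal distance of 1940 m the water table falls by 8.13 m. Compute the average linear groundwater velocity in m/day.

Hydraulic gradient i = Δh / L = 8.13 / 1940 = 0.004191.
Darcy flux q = K · i = 0.3810 × 0.004191 = 0.001597 m/day.
Seepage velocity v = q / n_e = 0.001597 / 0.13 = 0.01228 m/day.

0.0123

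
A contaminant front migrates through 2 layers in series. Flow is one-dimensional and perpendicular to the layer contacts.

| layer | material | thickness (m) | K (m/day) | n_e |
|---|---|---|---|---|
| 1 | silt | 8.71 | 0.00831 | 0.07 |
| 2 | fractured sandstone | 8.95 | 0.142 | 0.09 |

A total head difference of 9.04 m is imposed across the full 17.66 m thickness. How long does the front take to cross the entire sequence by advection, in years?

0.476

With flow normal to the layers, continuity requires the same specific discharge q through every layer.
Σ(b_i/K_i) = 8.71/0.00831 + 8.95/0.142 = 1111 d.
q = Δh / Σ(b_i/K_i) = 9.04 / 1111 = 0.008136 m/day.
In each layer the seepage velocity is v_i = q/n_i, so the layer transit time is t_i = b_i·n_i / q:
  layer 1 (silt): t_1 = 8.71 × 0.07 / 0.008136 = 74.94 d
  layer 2 (fractured sandstone): t_2 = 8.95 × 0.09 / 0.008136 = 99.01 d
Total t = Σ t_i = 174.0 days = 0.4763 years.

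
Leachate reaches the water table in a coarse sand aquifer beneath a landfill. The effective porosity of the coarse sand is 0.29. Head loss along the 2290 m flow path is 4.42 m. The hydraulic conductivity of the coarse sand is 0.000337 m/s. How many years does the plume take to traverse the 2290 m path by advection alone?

Convert K: 0.000337 m/s × 86400 = 29.12 m/day.
Hydraulic gradient i = Δh / L = 4.42 / 2290 = 0.001930.
Darcy flux q = K · i = 29.12 × 0.001930 = 0.05620 m/day.
Seepage velocity v = q / n_e = 0.05620 / 0.29 = 0.1938 m/day.
Travel time t = L / v = 2290 / 0.1938 = 11817 days = 32.35 years.

32.4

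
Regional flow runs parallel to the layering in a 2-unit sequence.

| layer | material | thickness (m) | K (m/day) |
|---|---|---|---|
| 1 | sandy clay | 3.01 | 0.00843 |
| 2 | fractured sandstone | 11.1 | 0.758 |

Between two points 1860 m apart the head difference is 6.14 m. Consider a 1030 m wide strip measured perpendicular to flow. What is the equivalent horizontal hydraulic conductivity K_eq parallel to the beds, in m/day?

Flow is parallel to layering, so each bed carries its own Darcy discharge and the transmissivities add.
Σ(K_i·b_i) = 0.00843×3.01 + 0.758×11.1 = 8.439 m²/day.
Total thickness b = 14.11 m, so K_eq = Σ(K_i·b_i)/b = 0.5981 m/day.

0.598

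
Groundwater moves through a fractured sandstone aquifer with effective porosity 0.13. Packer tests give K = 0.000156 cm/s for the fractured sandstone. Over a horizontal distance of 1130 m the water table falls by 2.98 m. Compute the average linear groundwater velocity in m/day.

Convert K: 0.000156 cm/s × 864 = 0.1348 m/day.
Hydraulic gradient i = Δh / L = 2.98 / 1130 = 0.002637.
Darcy flux q = K · i = 0.1348 × 0.002637 = 0.0003554 m/day.
Seepage velocity v = q / n_e = 0.0003554 / 0.13 = 0.002734 m/day.

0.00273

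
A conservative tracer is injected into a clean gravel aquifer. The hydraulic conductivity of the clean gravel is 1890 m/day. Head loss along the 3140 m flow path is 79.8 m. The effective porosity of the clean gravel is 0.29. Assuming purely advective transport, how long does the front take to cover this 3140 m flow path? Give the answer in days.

19.0

Hydraulic gradient i = Δh / L = 79.8 / 3140 = 0.02541.
Darcy flux q = K · i = 1890 × 0.02541 = 48.03 m/day.
Seepage velocity v = q / n_e = 48.03 / 0.29 = 165.6 m/day.
Travel time t = L / v = 3140 / 165.6 = 18.96 days.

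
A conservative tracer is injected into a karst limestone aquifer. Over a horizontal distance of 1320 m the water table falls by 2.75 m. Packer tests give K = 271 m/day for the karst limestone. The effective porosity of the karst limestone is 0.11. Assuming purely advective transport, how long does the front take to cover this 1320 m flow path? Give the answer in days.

Hydraulic gradient i = Δh / L = 2.75 / 1320 = 0.002083.
Darcy flux q = K · i = 271.0 × 0.002083 = 0.5646 m/day.
Seepage velocity v = q / n_e = 0.5646 / 0.11 = 5.133 m/day.
Travel time t = L / v = 1320 / 5.133 = 257.2 days.

257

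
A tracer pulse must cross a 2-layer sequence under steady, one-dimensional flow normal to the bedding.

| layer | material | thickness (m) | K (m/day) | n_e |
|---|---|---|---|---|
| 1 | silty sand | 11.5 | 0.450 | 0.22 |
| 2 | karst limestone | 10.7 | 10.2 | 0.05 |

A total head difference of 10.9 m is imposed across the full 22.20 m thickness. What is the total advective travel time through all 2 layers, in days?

With flow normal to the layers, continuity requires the same specific discharge q through every layer.
Σ(b_i/K_i) = 11.5/0.450 + 10.7/10.2 = 26.60 d.
q = Δh / Σ(b_i/K_i) = 10.9 / 26.60 = 0.4097 m/day.
In each layer the seepage velocity is v_i = q/n_i, so the layer transit time is t_i = b_i·n_i / q:
  layer 1 (silty sand): t_1 = 11.5 × 0.22 / 0.4097 = 6.175 d
  layer 2 (karst limestone): t_2 = 10.7 × 0.05 / 0.4097 = 1.306 d
Total t = Σ t_i = 7.481 days.

7.48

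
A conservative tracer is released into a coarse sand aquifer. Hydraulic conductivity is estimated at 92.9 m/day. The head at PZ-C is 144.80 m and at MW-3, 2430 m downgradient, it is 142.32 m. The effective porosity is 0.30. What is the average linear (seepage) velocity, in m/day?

0.316

Hydraulic gradient i = (144.80 − 142.32) / 2430 = 2.48 / 2430 = 0.001021.
Darcy flux q = K · i = 92.90 × 0.001021 = 0.09481 m/day.
Seepage velocity v = q / n_e = 0.09481 / 0.30 = 0.3160 m/day.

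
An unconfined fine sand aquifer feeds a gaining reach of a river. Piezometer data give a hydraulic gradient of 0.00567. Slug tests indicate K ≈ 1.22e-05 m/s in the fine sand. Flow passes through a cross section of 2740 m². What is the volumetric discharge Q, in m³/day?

Convert K: 1.22e-05 m/s × 86400 = 1.054 m/day.
Hydraulic gradient i = 0.00567.
Darcy's law: Q = K · A · i = 1.054 × 2740 × 0.005670 = 16.38 m³/day.

16.4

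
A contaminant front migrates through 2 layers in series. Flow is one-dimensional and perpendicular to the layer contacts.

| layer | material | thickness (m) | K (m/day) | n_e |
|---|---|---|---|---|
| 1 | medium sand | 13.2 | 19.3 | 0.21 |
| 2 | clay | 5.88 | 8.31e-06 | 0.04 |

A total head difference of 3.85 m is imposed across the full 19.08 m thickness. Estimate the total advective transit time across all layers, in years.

1510

With flow normal to the layers, continuity requires the same specific discharge q through every layer.
Σ(b_i/K_i) = 13.2/19.3 + 5.88/8.31e-06 = 7.076e+05 d.
q = Δh / Σ(b_i/K_i) = 3.85 / 7.076e+05 = 5.441e-06 m/day.
In each layer the seepage velocity is v_i = q/n_i, so the layer transit time is t_i = b_i·n_i / q:
  layer 1 (medium sand): t_1 = 13.2 × 0.21 / 5.441e-06 = 5.095e+05 d
  layer 2 (clay): t_2 = 5.88 × 0.04 / 5.441e-06 = 43227 d
Total t = Σ t_i = 5.527e+05 days = 1513 years.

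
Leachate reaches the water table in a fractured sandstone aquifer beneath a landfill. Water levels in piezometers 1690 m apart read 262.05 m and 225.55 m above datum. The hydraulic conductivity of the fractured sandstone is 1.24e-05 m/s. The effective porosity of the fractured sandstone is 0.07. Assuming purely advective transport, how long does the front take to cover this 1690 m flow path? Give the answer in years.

14.0

Convert K: 1.24e-05 m/s × 86400 = 1.071 m/day.
Hydraulic gradient i = (262.05 − 225.55) / 1690 = 36.5 / 1690 = 0.02160.
Darcy flux q = K · i = 1.071 × 0.02160 = 0.02314 m/day.
Seepage velocity v = q / n_e = 0.02314 / 0.07 = 0.3306 m/day.
Travel time t = L / v = 1690 / 0.3306 = 5113 days = 14.00 years.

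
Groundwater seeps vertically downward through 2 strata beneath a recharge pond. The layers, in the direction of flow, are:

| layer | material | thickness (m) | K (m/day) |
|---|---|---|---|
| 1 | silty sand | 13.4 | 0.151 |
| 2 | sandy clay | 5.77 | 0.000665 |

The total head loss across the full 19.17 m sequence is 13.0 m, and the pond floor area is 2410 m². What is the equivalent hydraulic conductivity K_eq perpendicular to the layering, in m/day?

Flow is perpendicular to layering, so the layers act in series and the equivalent K is the thickness-weighted harmonic mean.
Total thickness L = 13.4 + 5.77 = 19.17 m.
Σ(b_i/K_i) = 13.4/0.151 + 5.77/0.000665 = 8765 d.
K_eq = L / Σ(b_i/K_i) = 19.17 / 8765 = 0.002187 m/day.

0.00219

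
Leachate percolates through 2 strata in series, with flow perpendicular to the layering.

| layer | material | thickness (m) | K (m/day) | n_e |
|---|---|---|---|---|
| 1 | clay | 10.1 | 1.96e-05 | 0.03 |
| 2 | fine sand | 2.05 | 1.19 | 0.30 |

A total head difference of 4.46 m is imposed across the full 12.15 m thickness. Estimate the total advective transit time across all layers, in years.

With flow normal to the layers, continuity requires the same specific discharge q through every layer.
Σ(b_i/K_i) = 10.1/1.96e-05 + 2.05/1.19 = 5.153e+05 d.
q = Δh / Σ(b_i/K_i) = 4.46 / 5.153e+05 = 8.655e-06 m/day.
In each layer the seepage velocity is v_i = q/n_i, so the layer transit time is t_i = b_i·n_i / q:
  layer 1 (clay): t_1 = 10.1 × 0.03 / 8.655e-06 = 35009 d
  layer 2 (fine sand): t_2 = 2.05 × 0.30 / 8.655e-06 = 71057 d
Total t = Σ t_i = 1.061e+05 days = 290.4 years.

290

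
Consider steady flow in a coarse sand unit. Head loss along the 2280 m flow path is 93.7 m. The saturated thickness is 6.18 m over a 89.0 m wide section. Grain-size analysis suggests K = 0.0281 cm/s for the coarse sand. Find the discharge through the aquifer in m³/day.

Convert K: 0.0281 cm/s × 864 = 24.28 m/day.
Cross-sectional area A = 89.0 × 6.18 = 550.0 m².
Hydraulic gradient i = Δh / L = 93.7 / 2280 = 0.04110.
Darcy's law: Q = K · A · i = 24.28 × 550.0 × 0.04110 = 548.8 m³/day.

549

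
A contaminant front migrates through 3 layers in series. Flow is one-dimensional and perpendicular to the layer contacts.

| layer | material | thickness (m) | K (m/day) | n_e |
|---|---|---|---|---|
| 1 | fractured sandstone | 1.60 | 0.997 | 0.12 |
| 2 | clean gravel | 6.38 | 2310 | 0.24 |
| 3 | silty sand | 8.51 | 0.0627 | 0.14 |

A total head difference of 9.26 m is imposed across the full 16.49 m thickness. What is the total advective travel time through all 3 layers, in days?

With flow normal to the layers, continuity requires the same specific discharge q through every layer.
Σ(b_i/K_i) = 1.60/0.997 + 6.38/2310 + 8.51/0.0627 = 137.3 d.
q = Δh / Σ(b_i/K_i) = 9.26 / 137.3 = 0.06743 m/day.
In each layer the seepage velocity is v_i = q/n_i, so the layer transit time is t_i = b_i·n_i / q:
  layer 1 (fractured sandstone): t_1 = 1.60 × 0.12 / 0.06743 = 2.848 d
  layer 2 (clean gravel): t_2 = 6.38 × 0.24 / 0.06743 = 22.71 d
  layer 3 (silty sand): t_3 = 8.51 × 0.14 / 0.06743 = 17.67 d
Total t = Σ t_i = 43.23 days.

43.2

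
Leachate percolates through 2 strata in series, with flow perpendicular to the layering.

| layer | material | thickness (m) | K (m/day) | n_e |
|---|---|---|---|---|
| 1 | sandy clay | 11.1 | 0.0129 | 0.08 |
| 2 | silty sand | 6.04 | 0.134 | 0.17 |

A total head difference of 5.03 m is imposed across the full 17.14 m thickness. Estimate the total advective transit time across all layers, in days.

345

With flow normal to the layers, continuity requires the same specific discharge q through every layer.
Σ(b_i/K_i) = 11.1/0.0129 + 6.04/0.134 = 905.5 d.
q = Δh / Σ(b_i/K_i) = 5.03 / 905.5 = 0.005555 m/day.
In each layer the seepage velocity is v_i = q/n_i, so the layer transit time is t_i = b_i·n_i / q:
  layer 1 (sandy clay): t_1 = 11.1 × 0.08 / 0.005555 = 159.9 d
  layer 2 (silty sand): t_2 = 6.04 × 0.17 / 0.005555 = 184.9 d
Total t = Σ t_i = 344.7 days.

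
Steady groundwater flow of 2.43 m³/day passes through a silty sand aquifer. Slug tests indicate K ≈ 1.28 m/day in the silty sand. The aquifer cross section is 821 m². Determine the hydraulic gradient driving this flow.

0.00231

From Q = K·A·i, i = Q / (K·A) = 2.43 / (1.280 × 821.0) = 0.002312.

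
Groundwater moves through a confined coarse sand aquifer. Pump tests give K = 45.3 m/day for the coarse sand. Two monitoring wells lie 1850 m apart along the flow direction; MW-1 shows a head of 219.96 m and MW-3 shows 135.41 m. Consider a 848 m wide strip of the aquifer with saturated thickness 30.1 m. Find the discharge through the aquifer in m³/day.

52800

Cross-sectional area A = 848 × 30.1 = 25525 m².
Hydraulic gradient i = (219.96 − 135.41) / 1850 = 84.55 / 1850 = 0.04570.
Darcy's law: Q = K · A · i = 45.30 × 25525 × 0.04570 = 52845 m³/day.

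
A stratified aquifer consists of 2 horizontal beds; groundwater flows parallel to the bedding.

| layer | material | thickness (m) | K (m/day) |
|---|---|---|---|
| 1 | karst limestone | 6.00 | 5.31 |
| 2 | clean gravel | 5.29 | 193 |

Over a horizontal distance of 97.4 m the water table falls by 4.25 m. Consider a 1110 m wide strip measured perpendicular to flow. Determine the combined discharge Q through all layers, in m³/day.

51000

Flow is parallel to layering, so each bed carries its own Darcy discharge and the transmissivities add.
Σ(K_i·b_i) = 5.31×6.00 + 193×5.29 = 1053 m²/day.
Hydraulic gradient i = Δh / L = 4.25 / 97.4 = 0.04363.
Q = Σ(K_i·b_i) · W · i = 1053 × 1110 × 0.04363 = 50993 m³/day.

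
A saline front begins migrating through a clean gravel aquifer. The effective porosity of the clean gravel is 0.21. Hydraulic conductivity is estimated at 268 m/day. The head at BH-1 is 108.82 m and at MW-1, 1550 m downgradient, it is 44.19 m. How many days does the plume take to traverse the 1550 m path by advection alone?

Hydraulic gradient i = (108.82 − 44.19) / 1550 = 64.63 / 1550 = 0.04170.
Darcy flux q = K · i = 268.0 × 0.04170 = 11.17 m/day.
Seepage velocity v = q / n_e = 11.17 / 0.21 = 53.21 m/day.
Travel time t = L / v = 1550 / 53.21 = 29.13 days.

29.1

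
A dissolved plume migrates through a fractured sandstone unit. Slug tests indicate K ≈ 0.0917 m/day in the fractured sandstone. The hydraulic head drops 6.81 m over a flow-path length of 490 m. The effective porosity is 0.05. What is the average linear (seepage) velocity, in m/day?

Hydraulic gradient i = Δh / L = 6.81 / 490 = 0.01390.
Darcy flux q = K · i = 0.09170 × 0.01390 = 0.001274 m/day.
Seepage velocity v = q / n_e = 0.001274 / 0.05 = 0.02549 m/day.

0.0255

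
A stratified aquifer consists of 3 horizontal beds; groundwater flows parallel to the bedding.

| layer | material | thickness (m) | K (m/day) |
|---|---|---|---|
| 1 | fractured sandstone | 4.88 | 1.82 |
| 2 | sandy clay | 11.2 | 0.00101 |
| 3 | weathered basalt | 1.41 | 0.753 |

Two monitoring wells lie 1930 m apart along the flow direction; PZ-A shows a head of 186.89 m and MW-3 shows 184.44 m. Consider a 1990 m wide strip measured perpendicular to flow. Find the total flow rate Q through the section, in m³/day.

Flow is parallel to layering, so each bed carries its own Darcy discharge and the transmissivities add.
Σ(K_i·b_i) = 1.82×4.88 + 0.00101×11.2 + 0.753×1.41 = 9.955 m²/day.
Hydraulic gradient i = (186.89 − 184.44) / 1930 = 2.45 / 1930 = 0.001269.
Q = Σ(K_i·b_i) · W · i = 9.955 × 1990 × 0.001269 = 25.15 m³/day.

25.1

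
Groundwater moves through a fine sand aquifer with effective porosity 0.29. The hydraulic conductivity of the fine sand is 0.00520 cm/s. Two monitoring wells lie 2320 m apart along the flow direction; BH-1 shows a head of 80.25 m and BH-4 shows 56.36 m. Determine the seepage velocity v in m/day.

0.160

Convert K: 0.00520 cm/s × 864 = 4.493 m/day.
Hydraulic gradient i = (80.25 − 56.36) / 2320 = 23.89 / 2320 = 0.01030.
Darcy flux q = K · i = 4.493 × 0.01030 = 0.04626 m/day.
Seepage velocity v = q / n_e = 0.04626 / 0.29 = 0.1595 m/day.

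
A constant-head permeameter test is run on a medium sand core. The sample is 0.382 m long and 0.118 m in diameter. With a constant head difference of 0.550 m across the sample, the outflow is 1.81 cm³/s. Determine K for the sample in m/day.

Cross-sectional area A = π·(d/2)² = π × (0.118/2)² = 0.01094 m².
Convert discharge: 1.81 cm³/s = 1.810e-06 m³/s.
Darcy's law rearranged: K = Q·L / (A·Δh) = 1.810e-06 × 0.382 / (0.01094 × 0.550) = 0.0001150 m/s = 9.932 m/day.

9.93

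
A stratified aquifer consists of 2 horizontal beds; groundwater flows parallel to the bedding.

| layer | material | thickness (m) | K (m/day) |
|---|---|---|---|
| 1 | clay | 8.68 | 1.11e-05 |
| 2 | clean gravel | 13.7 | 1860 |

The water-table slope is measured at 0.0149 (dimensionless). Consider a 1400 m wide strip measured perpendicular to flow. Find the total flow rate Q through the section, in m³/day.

Flow is parallel to layering, so each bed carries its own Darcy discharge and the transmissivities add.
Σ(K_i·b_i) = 1.11e-05×8.68 + 1860×13.7 = 25482 m²/day.
Hydraulic gradient i = 0.0149.
Q = Σ(K_i·b_i) · W · i = 25482 × 1400 × 0.01490 = 5.316e+05 m³/day.

532000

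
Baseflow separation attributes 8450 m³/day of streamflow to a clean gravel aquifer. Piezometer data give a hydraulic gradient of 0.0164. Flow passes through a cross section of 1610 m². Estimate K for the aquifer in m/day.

320

Hydraulic gradient i = 0.0164.
From Q = K·A·i, K = Q / (A·i) = 8450 / (1610 × 0.01640) = 320.0 m/day.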